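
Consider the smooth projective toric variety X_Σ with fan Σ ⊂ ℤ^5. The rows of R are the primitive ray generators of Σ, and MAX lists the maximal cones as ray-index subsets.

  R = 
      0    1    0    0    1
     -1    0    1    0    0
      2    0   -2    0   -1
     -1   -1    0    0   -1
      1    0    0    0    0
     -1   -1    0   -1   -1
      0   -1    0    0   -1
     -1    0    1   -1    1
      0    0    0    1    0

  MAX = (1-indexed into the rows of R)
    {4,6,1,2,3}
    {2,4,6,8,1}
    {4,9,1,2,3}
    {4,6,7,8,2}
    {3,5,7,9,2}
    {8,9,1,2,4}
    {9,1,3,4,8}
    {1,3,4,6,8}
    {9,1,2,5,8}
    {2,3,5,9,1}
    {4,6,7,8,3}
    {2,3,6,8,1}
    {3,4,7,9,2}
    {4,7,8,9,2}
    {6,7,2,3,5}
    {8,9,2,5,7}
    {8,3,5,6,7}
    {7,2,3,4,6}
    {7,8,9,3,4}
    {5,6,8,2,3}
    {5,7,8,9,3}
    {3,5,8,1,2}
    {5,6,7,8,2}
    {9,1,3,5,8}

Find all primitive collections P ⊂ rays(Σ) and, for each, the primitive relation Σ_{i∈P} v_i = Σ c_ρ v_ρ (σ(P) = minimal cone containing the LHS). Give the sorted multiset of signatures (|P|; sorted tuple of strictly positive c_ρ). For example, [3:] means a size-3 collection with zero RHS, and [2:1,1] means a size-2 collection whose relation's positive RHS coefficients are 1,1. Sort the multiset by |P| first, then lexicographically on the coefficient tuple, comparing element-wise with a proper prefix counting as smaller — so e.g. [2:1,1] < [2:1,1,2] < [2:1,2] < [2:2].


7 minimal non-faces of Δ(Σ) (on 9 rays):

  P = {1,7}:  v_{1} + v_{7} = 0  so sig = [2:]
  P = {4,5}:  v_{4} + v_{5} = v_{7}  so sig = [2:1]
  P = {6,9}:  v_{6} + v_{9} = v_{4}  so sig = [2:1]
  P = {1,5,6}:  v_{1} + v_{5} + v_{6} = v_{2} + v_{3} + v_{8}  so sig = [3:1,1,1]
  P = {2,3,8,9}:  v_{2} + v_{3} + v_{8} + v_{9} = 0  so sig = [4:]
  P = {2,3,4,8}:  v_{2} + v_{3} + v_{4} + v_{8} = v_{6}  so sig = [4:1]
  P = {2,3,7,8}:  v_{2} + v_{3} + v_{7} + v_{8} = v_{5} + v_{6}  so sig = [4:1,1]

Hence PRS(X_Σ) =
    [2:]
    [2:1]
    [2:1]
    [3:1,1,1]
    [4:]
    [4:1]
    [4:1,1]


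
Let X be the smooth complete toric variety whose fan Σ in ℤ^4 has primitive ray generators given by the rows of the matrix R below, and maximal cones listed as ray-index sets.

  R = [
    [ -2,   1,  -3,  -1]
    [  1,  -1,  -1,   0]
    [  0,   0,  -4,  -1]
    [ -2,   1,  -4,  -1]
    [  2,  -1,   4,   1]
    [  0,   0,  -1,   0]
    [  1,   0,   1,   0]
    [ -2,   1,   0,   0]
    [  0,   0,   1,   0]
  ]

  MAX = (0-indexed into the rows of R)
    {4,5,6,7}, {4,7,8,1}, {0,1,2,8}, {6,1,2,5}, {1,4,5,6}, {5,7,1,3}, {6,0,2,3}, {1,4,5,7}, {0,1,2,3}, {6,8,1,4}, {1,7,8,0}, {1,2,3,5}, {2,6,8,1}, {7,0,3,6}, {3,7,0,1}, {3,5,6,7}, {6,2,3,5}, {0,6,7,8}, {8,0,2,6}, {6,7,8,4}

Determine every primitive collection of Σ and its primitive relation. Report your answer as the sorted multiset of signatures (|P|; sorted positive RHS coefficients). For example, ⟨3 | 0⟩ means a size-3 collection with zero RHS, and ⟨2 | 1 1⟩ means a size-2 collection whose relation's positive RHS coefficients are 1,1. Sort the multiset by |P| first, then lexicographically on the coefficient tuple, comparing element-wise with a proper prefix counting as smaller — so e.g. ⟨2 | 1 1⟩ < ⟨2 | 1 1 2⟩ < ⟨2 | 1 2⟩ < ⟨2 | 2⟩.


The 10 primitive collections of Σ (r=9, n=4):

  P = {3,4}:  v_{3} + v_{4} = 0  ⇒ sig = ⟨2 | 0⟩
  P = {5,8}:  v_{5} + v_{8} = 0  ⇒ sig = ⟨2 | 0⟩
  P = {0,4}:  v_{0} + v_{4} = v_{8}  ⇒ sig = ⟨2 | 1⟩
  P = {0,5}:  v_{0} + v_{5} = v_{3}  ⇒ sig = ⟨2 | 1⟩
  P = {2,7}:  v_{2} + v_{7} = v_{3}  ⇒ sig = ⟨2 | 1⟩
  P = {3,8}:  v_{3} + v_{8} = v_{0}  ⇒ sig = ⟨2 | 1⟩
  P = {2,4}:  v_{2} + v_{4} = v_{1} + v_{6}  ⇒ sig = ⟨2 | 1 1⟩
  P = {1,6,7}:  v_{1} + v_{6} + v_{7} = 0  ⇒ sig = ⟨3 | 0⟩
  P = {1,3,6}:  v_{1} + v_{3} + v_{6} = v_{2}  ⇒ sig = ⟨3 | 1⟩
  P = {0,1,6}:  v_{0} + v_{1} + v_{6} = v_{2} + v_{8}  ⇒ sig = ⟨3 | 1 1⟩

Signatures (|P|; sorted positive RHS coefficients), sorted:
    ⟨2 | 0⟩
    ⟨2 | 0⟩
    ⟨2 | 1⟩
    ⟨2 | 1⟩
    ⟨2 | 1⟩
    ⟨2 | 1⟩
    ⟨2 | 1 1⟩
    ⟨3 | 0⟩
    ⟨3 | 1⟩
    ⟨3 | 1 1⟩


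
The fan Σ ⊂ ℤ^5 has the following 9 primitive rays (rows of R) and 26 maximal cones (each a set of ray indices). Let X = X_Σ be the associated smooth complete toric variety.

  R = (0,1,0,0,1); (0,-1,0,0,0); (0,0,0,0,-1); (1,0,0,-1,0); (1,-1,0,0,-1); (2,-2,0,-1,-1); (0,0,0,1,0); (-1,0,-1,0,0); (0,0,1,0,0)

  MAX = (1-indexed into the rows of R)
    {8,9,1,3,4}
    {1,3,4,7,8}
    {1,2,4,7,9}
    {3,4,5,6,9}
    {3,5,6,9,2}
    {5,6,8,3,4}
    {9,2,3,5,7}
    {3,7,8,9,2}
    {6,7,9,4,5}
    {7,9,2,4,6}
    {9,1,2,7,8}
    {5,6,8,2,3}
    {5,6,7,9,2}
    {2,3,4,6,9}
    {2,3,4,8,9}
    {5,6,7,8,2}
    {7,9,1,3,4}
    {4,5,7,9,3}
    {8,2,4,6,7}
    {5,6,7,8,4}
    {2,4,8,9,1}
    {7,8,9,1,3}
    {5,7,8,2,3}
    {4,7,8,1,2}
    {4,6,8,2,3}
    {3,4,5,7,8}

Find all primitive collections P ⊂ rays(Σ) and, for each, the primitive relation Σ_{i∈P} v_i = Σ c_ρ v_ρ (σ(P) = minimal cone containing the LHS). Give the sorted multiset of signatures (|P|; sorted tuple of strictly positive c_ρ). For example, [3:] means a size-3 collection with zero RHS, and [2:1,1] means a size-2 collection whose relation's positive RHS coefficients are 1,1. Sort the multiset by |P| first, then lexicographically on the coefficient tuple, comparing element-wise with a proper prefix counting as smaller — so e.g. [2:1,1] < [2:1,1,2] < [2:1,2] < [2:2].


Minimal non-faces — 9 found among 9 rays, 26 max cones:

  P = {1,5}:  v_{1} + v_{5} = v_{4} + v_{7}  ⇒ sig = [2:1,1]
  P = {1,6}:  v_{1} + v_{6} = v_{2} + 2·v_{4} + v_{7}  ⇒ sig = [2:1,1,2]
  P = {1,2,3}:  v_{1} + v_{2} + v_{3} = 0  ⇒ sig = [3:]
  P = {2,4,5}:  v_{2} + v_{4} + v_{5} = v_{6}  ⇒ sig = [3:1]
  P = {5,8,9}:  v_{5} + v_{8} + v_{9} = v_{2} + v_{3}  ⇒ sig = [3:1,1]
  P = {6,8,9}:  v_{6} + v_{8} + v_{9} = 2·v_{2} + v_{3} + v_{4}  ⇒ sig = [3:1,1,2]
  P = {3,6,7}:  v_{3} + v_{6} + v_{7} = 2·v_{5}  ⇒ sig = [3:2]
  P = {4,7,8,9}:  v_{4} + v_{7} + v_{8} + v_{9} = 0  ⇒ sig = [4:]
  P = {2,3,4,7}:  v_{2} + v_{3} + v_{4} + v_{7} = v_{5}  ⇒ sig = [4:1]

Signatures (|P|; sorted positive RHS coefficients), sorted:
    |P|=2: 2 collections, coeffs (1,1), (1,1,2)
    |P|=3: 5 collections, coeffs (), (1), (1,1), (1,1,2), (2)
    |P|=4: 2 collections, coeffs (), (1)


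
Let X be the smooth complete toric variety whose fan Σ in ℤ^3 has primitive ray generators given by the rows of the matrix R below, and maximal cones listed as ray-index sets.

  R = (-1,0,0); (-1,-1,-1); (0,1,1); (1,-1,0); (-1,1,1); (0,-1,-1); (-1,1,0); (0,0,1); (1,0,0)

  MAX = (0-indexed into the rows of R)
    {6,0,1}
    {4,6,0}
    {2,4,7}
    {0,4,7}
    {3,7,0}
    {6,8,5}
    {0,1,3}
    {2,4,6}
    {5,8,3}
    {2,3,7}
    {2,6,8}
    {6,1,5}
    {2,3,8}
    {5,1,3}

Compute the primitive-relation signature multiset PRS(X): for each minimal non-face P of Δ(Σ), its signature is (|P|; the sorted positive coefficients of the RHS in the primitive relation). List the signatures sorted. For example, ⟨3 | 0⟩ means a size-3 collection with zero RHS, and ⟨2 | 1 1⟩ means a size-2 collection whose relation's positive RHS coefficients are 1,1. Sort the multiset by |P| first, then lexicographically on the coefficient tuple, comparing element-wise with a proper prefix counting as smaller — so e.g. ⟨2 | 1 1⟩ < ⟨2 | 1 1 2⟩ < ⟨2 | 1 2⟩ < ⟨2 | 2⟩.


Primitive collections (15):

  {0,8}:  v_{0} + v_{8} = 0 ; sig = ⟨2 | 0⟩
  {2,5}:  v_{2} + v_{5} = 0 ; sig = ⟨2 | 0⟩
  {3,6}:  v_{3} + v_{6} = 0 ; sig = ⟨2 | 0⟩
  {0,2}:  v_{0} + v_{2} = v_{4} ; sig = ⟨2 | 1⟩
  {0,5}:  v_{0} + v_{5} = v_{1} ; sig = ⟨2 | 1⟩
  {1,2}:  v_{1} + v_{2} = v_{0} ; sig = ⟨2 | 1⟩
  {1,8}:  v_{1} + v_{8} = v_{5} ; sig = ⟨2 | 1⟩
  {3,4}:  v_{3} + v_{4} = v_{7} ; sig = ⟨2 | 1⟩
  {4,5}:  v_{4} + v_{5} = v_{0} ; sig = ⟨2 | 1⟩
  {4,8}:  v_{4} + v_{8} = v_{2} ; sig = ⟨2 | 1⟩
  {6,7}:  v_{6} + v_{7} = v_{4} ; sig = ⟨2 | 1⟩
  {5,7}:  v_{5} + v_{7} = v_{0} + v_{3} ; sig = ⟨2 | 1 1⟩
  {7,8}:  v_{7} + v_{8} = v_{2} + v_{3} ; sig = ⟨2 | 1 1⟩
  {1,7}:  v_{1} + v_{7} = 2·v_{0} + v_{3} ; sig = ⟨2 | 1 2⟩
  {1,4}:  v_{1} + v_{4} = 2·v_{0} ; sig = ⟨2 | 2⟩

Sorted signature multiset PRS(X):
    |P|=2: 15 collections, coeffs (), (), (), (1), (1), (1), (1), (1), (1), (1), (1), (1,1), (1,1), (1,2), (2)


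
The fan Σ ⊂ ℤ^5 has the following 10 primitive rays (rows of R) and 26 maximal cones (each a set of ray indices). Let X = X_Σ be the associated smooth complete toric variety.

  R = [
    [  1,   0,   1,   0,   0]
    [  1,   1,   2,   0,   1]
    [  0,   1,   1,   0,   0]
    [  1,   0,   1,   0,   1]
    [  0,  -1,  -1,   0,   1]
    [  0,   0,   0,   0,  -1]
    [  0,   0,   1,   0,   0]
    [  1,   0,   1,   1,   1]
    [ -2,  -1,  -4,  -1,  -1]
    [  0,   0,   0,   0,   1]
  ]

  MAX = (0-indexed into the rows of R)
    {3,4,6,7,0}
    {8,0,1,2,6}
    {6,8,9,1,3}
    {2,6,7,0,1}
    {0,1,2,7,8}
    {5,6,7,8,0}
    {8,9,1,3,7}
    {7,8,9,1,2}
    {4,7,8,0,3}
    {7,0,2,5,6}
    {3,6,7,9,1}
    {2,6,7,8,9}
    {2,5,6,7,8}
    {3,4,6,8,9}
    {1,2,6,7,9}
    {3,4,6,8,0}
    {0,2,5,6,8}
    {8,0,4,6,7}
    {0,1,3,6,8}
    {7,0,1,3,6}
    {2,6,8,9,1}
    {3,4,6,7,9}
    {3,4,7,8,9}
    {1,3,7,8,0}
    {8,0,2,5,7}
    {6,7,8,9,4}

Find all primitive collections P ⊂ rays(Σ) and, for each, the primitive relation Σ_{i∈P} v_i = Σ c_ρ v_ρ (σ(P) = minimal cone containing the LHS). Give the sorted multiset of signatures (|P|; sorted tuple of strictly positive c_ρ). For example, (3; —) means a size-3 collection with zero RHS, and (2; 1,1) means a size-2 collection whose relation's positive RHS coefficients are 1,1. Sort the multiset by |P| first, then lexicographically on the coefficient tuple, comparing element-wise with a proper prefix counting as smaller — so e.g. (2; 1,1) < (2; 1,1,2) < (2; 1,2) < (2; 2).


11 collections generate NE(X_Σ); each relation:

  P={5,9}:  v_{5} + v_{9} = 0 — sig = (2; —)
  P={0,9}:  v_{0} + v_{9} = v_{3} — sig = (2; 1)
  P={2,3}:  v_{2} + v_{3} = v_{1} — sig = (2; 1)
  P={2,4}:  v_{2} + v_{4} = v_{9} — sig = (2; 1)
  P={3,5}:  v_{3} + v_{5} = v_{0} — sig = (2; 1)
  P={1,4}:  v_{1} + v_{4} = v_{3} + v_{9} — sig = (2; 1,1)
  P={1,5}:  v_{1} + v_{5} = v_{0} + v_{2} — sig = (2; 1,1)
  P={4,5}:  v_{4} + v_{5} = v_{0} + v_{6} + v_{7} + v_{8} — sig = (2; 1,1,1,1)
  P={1,6,7,8}:  v_{1} + v_{6} + v_{7} + v_{8} = v_{9} — sig = (4; 1)
  P={3,6,7,8}:  v_{3} + v_{6} + v_{7} + v_{8} = v_{4} — sig = (4; 1)
  P={0,2,6,7,8}:  v_{0} + v_{2} + v_{6} + v_{7} + v_{8} = 0 — sig = (5; —)

Sorted signature multiset PRS(X):
{ (2; —),  (2; 1) ×4,  (2; 1,1) ×2,  (2; 1,1,1,1),  (4; 1) ×2,  (5; —) }


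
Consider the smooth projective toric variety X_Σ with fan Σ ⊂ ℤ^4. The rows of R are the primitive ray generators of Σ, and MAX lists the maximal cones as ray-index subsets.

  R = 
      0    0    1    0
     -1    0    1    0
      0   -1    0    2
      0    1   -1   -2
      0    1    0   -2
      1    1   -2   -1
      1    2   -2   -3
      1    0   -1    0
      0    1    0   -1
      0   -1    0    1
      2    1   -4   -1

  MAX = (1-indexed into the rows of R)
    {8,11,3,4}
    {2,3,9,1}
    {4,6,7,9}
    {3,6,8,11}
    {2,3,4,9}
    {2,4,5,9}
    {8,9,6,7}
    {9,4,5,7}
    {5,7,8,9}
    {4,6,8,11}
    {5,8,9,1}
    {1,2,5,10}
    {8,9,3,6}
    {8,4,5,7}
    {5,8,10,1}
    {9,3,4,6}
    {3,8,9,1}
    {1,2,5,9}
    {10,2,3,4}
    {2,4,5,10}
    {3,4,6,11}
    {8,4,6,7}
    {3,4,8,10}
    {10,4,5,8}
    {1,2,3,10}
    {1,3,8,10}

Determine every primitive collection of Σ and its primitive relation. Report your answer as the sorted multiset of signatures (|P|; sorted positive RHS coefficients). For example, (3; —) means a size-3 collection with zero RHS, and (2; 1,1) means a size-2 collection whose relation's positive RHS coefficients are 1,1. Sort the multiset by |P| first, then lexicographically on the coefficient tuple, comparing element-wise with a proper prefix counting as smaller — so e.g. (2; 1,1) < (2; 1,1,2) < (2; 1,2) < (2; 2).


Σ has 20 primitive collections:

  P={2,8}:  v_{2} + v_{8} = 0  →  sig = (2; —)
  P={3,5}:  v_{3} + v_{5} = 0  →  sig = (2; —)
  P={9,10}:  v_{9} + v_{10} = 0  →  sig = (2; —)
  P={1,4}:  v_{1} + v_{4} = v_{5}  →  sig = (2; 1)
  P={3,7}:  v_{3} + v_{7} = v_{6}  →  sig = (2; 1)
  P={5,6}:  v_{5} + v_{6} = v_{7}  →  sig = (2; 1)
  P={1,6}:  v_{1} + v_{6} = v_{8} + v_{9}  →  sig = (2; 1,1)
  P={1,11}:  v_{1} + v_{11} = v_{6} + v_{8}  →  sig = (2; 1,1)
  P={2,7}:  v_{2} + v_{7} = v_{4} + v_{9}  →  sig = (2; 1,1)
  P={7,10}:  v_{7} + v_{10} = v_{4} + v_{8}  →  sig = (2; 1,1)
  P={1,7}:  v_{1} + v_{7} = v_{5} + v_{8} + v_{9}  →  sig = (2; 1,1,1)
  P={2,6}:  v_{2} + v_{6} = v_{3} + v_{4} + v_{9}  →  sig = (2; 1,1,1)
  P={2,11}:  v_{2} + v_{11} = v_{3} + v_{4} + v_{6}  →  sig = (2; 1,1,1)
  P={5,11}:  v_{5} + v_{11} = v_{4} + v_{6} + v_{8}  →  sig = (2; 1,1,1)
  P={6,10}:  v_{6} + v_{10} = v_{3} + v_{4} + v_{8}  →  sig = (2; 1,1,1)
  P={7,11}:  v_{7} + v_{11} = v_{4} + 2·v_{6} + v_{8}  →  sig = (2; 1,1,2)
  P={9,11}:  v_{9} + v_{11} = 2·v_{6}  →  sig = (2; 2)
  P={10,11}:  v_{10} + v_{11} = 2·v_{3} + 2·v_{4} + 2·v_{8}  →  sig = (2; 2,2,2)
  P={4,8,9}:  v_{4} + v_{8} + v_{9} = v_{7}  →  sig = (3; 1)
  P={3,4,6,8}:  v_{3} + v_{4} + v_{6} + v_{8} = v_{11}  →  sig = (4; 1)

Hence PRS(X_Σ) =
[(2; —), (2; —), (2; —), (2; 1), (2; 1), (2; 1), (2; 1,1), (2; 1,1), (2; 1,1), (2; 1,1), (2; 1,1,1), (2; 1,1,1), (2; 1,1,1), (2; 1,1,1), (2; 1,1,1), (2; 1,1,2), (2; 2), (2; 2,2,2), (3; 1), (4; 1)]


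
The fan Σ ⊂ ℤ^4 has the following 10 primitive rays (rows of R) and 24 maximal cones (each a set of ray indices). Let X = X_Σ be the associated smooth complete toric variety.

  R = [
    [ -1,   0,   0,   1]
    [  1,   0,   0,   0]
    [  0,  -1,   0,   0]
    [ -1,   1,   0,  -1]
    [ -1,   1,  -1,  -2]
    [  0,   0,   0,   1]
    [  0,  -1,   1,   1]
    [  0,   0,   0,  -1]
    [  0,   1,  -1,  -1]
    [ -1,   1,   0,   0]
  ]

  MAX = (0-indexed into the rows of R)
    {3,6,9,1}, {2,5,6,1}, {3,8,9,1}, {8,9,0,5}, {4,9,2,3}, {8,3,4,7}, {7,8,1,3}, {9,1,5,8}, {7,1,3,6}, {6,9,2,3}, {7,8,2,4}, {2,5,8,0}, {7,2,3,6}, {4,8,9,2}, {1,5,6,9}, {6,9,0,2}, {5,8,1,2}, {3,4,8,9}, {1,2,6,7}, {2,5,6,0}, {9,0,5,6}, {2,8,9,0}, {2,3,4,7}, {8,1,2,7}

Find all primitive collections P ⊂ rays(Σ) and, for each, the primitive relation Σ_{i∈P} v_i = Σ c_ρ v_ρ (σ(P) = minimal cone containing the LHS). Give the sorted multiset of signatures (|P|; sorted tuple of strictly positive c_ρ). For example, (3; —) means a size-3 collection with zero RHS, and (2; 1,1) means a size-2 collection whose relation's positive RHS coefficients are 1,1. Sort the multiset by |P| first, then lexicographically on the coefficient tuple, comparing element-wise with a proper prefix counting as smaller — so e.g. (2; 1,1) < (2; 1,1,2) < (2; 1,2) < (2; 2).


Minimal non-faces — 15 found among 10 rays, 24 max cones:

  P={5,7}:  v_{5} + v_{7} = 0  →  sig = (2; —)
  P={6,8}:  v_{6} + v_{8} = 0  →  sig = (2; —)
  P={0,1}:  v_{0} + v_{1} = v_{5}  →  sig = (2; 1)
  P={3,5}:  v_{3} + v_{5} = v_{9}  →  sig = (2; 1)
  P={7,9}:  v_{7} + v_{9} = v_{3}  →  sig = (2; 1)
  P={0,7}:  v_{0} + v_{7} = v_{2} + v_{9}  →  sig = (2; 1,1)
  P={1,4}:  v_{1} + v_{4} = v_{7} + v_{8}  →  sig = (2; 1,1)
  P={4,6}:  v_{4} + v_{6} = v_{2} + v_{3}  →  sig = (2; 1,1)
  P={4,5}:  v_{4} + v_{5} = v_{2} + v_{8} + v_{9}  →  sig = (2; 1,1,1)
  P={0,3}:  v_{0} + v_{3} = v_{2} + 2·v_{9}  →  sig = (2; 1,2)
  P={0,4}:  v_{0} + v_{4} = 2·v_{2} + v_{8} + 2·v_{9}  →  sig = (2; 1,2,2)
  P={1,2,9}:  v_{1} + v_{2} + v_{9} = 0  →  sig = (3; —)
  P={1,2,3}:  v_{1} + v_{2} + v_{3} = v_{7}  →  sig = (3; 1)
  P={2,3,8}:  v_{2} + v_{3} + v_{8} = v_{4}  →  sig = (3; 1)
  P={2,5,9}:  v_{2} + v_{5} + v_{9} = v_{0}  →  sig = (3; 1)

Signatures (|P|; sorted positive RHS coefficients), sorted:
[(2; —), (2; —), (2; 1), (2; 1), (2; 1), (2; 1,1), (2; 1,1), (2; 1,1), (2; 1,1,1), (2; 1,2), (2; 1,2,2), (3; —), (3; 1), (3; 1), (3; 1)]


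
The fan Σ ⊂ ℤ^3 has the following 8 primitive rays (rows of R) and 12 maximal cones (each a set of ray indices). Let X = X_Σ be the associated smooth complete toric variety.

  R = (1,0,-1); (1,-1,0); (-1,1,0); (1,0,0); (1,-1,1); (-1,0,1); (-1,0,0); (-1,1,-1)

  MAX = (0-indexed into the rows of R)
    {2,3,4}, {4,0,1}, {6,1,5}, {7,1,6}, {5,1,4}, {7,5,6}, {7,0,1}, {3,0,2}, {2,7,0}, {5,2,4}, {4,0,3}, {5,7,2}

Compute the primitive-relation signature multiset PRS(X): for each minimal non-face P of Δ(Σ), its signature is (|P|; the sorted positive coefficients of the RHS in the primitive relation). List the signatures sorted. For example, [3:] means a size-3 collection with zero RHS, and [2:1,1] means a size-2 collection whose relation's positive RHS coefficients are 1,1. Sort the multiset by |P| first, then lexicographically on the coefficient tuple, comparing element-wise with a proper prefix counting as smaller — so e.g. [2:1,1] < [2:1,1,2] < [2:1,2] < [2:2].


Primitive collections (12):

  {0,5}:  v_{0} + v_{5} = 0  →  sig = [2:]
  {1,2}:  v_{1} + v_{2} = 0  →  sig = [2:]
  {3,6}:  v_{3} + v_{6} = 0  →  sig = [2:]
  {4,7}:  v_{4} + v_{7} = 0  →  sig = [2:]
  {0,6}:  v_{0} + v_{6} = v_{1} + v_{7}  →  sig = [2:1,1]
  {1,3}:  v_{1} + v_{3} = v_{0} + v_{4}  →  sig = [2:1,1]
  {2,6}:  v_{2} + v_{6} = v_{5} + v_{7}  →  sig = [2:1,1]
  {3,5}:  v_{3} + v_{5} = v_{2} + v_{4}  →  sig = [2:1,1]
  {3,7}:  v_{3} + v_{7} = v_{0} + v_{2}  →  sig = [2:1,1]
  {4,6}:  v_{4} + v_{6} = v_{1} + v_{5}  →  sig = [2:1,1]
  {0,2,4}:  v_{0} + v_{2} + v_{4} = v_{3}  →  sig = [3:1]
  {1,5,7}:  v_{1} + v_{5} + v_{7} = v_{6}  →  sig = [3:1]

Signatures (|P|; sorted positive RHS coefficients), sorted:
    [2:]
    [2:]
    [2:]
    [2:]
    [2:1,1]
    [2:1,1]
    [2:1,1]
    [2:1,1]
    [2:1,1]
    [2:1,1]
    [3:1]
    [3:1]


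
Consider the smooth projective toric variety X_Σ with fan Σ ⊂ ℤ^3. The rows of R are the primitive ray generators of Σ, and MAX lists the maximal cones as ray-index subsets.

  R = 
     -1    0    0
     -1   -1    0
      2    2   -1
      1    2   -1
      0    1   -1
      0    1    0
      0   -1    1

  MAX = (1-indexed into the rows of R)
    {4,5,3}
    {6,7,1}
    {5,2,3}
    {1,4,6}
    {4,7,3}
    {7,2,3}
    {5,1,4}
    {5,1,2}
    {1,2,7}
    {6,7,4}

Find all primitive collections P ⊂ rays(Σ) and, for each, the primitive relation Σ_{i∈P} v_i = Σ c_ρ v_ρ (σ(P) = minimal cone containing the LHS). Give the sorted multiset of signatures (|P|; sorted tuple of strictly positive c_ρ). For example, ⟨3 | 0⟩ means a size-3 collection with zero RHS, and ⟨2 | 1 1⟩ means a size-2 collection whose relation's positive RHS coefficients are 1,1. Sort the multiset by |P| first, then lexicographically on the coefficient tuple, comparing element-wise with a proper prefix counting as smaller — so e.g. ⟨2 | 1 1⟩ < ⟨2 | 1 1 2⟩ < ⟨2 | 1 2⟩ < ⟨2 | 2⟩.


Primitive collections (7):

  P = {5,7}:  v_{5} + v_{7} = 0  ⇒ sig = ⟨2 | 0⟩
  P = {1,3}:  v_{1} + v_{3} = v_{4}  ⇒ sig = ⟨2 | 1⟩
  P = {2,4}:  v_{2} + v_{4} = v_{5}  ⇒ sig = ⟨2 | 1⟩
  P = {2,6}:  v_{2} + v_{6} = v_{1}  ⇒ sig = ⟨2 | 1⟩
  P = {5,6}:  v_{5} + v_{6} = v_{1} + v_{4}  ⇒ sig = ⟨2 | 1 1⟩
  P = {3,6}:  v_{3} + v_{6} = 2·v_{4} + v_{7}  ⇒ sig = ⟨2 | 1 2⟩
  P = {1,4,7}:  v_{1} + v_{4} + v_{7} = v_{6}  ⇒ sig = ⟨3 | 1⟩

so the primitive-relation signature multiset is
{ ⟨2 | 0⟩,  ⟨2 | 1⟩ ×3,  ⟨2 | 1 1⟩,  ⟨2 | 1 2⟩,  ⟨3 | 1⟩ }


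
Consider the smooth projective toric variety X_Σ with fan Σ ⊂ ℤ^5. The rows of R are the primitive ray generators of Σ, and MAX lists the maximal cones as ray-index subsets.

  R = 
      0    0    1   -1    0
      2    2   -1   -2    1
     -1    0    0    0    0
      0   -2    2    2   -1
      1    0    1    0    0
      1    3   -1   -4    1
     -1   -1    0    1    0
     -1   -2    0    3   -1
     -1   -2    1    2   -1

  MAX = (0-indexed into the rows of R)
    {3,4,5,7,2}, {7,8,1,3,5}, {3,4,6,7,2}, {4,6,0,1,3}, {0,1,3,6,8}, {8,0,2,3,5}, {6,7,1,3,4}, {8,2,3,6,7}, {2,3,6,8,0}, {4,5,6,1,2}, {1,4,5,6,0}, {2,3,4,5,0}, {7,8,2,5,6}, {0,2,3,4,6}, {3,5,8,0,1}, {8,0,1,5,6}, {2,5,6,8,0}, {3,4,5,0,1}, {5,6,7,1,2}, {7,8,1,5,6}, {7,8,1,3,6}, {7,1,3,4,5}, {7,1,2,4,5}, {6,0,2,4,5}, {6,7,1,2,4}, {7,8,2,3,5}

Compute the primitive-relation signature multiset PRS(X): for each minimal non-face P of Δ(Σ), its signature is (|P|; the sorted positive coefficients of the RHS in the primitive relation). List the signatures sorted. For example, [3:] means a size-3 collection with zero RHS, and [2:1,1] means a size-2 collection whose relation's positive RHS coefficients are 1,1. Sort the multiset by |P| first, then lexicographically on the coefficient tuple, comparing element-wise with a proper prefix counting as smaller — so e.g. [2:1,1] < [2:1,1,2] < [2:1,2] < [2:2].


|primitive collections| = 7. Relations:

  P={0,7}:  v_{0} + v_{7} = v_{8} — sig = [2:1]
  P={4,8}:  v_{4} + v_{8} = v_{3} — sig = [2:1]
  P={1,2,8}:  v_{1} + v_{2} + v_{8} = 0 — sig = [3:]
  P={1,2,3}:  v_{1} + v_{2} + v_{3} = v_{4} — sig = [3:1]
  P={3,5,6}:  v_{3} + v_{5} + v_{6} = v_{0} — sig = [3:1]
  P={0,1,2}:  v_{0} + v_{1} + v_{2} = v_{4} + v_{5} + v_{6} — sig = [3:1,1,1]
  P={4,5,6,7}:  v_{4} + v_{5} + v_{6} + v_{7} = 0 — sig = [4:]

Signatures (|P|; sorted positive RHS coefficients), sorted:
{ [2:1] ×2,  [3:],  [3:1] ×2,  [3:1,1,1],  [4:] }


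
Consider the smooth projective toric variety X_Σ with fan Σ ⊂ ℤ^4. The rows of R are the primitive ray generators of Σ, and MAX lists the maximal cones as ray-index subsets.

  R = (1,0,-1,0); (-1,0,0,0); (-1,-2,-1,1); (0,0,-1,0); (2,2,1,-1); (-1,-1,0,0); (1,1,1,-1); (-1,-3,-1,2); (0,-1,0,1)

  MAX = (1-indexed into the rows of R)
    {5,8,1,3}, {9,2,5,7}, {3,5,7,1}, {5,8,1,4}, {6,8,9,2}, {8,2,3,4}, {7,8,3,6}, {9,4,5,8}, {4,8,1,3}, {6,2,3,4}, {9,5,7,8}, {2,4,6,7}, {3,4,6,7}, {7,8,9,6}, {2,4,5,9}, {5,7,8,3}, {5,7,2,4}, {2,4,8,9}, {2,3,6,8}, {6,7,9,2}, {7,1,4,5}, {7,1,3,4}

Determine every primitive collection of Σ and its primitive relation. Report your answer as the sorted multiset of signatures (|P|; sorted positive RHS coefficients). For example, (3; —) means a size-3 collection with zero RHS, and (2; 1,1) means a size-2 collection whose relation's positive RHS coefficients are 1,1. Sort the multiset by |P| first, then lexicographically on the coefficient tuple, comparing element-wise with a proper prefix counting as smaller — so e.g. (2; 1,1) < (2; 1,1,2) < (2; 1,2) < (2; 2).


Minimal non-faces — 15 found among 9 rays, 22 max cones:

  P = {1,2}:  v_{1} + v_{2} = v_{4}  so sig = (2; 1)
  P = {3,9}:  v_{3} + v_{9} = v_{8}  so sig = (2; 1)
  P = {5,6}:  v_{5} + v_{6} = v_{7}  so sig = (2; 1)
  P = {1,6}:  v_{1} + v_{6} = v_{3} + v_{4} + v_{7}  so sig = (2; 1,1,1)
  P = {1,9}:  v_{1} + v_{9} = v_{4} + v_{5} + v_{8}  so sig = (2; 1,1,1)
  P = {2,3,5}:  v_{2} + v_{3} + v_{5} = 0  so sig = (3; —)
  P = {2,3,7}:  v_{2} + v_{3} + v_{7} = v_{6}  so sig = (3; 1)
  P = {2,5,8}:  v_{2} + v_{5} + v_{8} = v_{9}  so sig = (3; 1)
  P = {3,4,5}:  v_{3} + v_{4} + v_{5} = v_{1}  so sig = (3; 1)
  P = {4,6,9}:  v_{4} + v_{6} + v_{9} = v_{3}  so sig = (3; 1)
  P = {2,7,8}:  v_{2} + v_{7} + v_{8} = v_{6} + v_{9}  so sig = (3; 1,1)
  P = {4,7,9}:  v_{4} + v_{7} + v_{9} = v_{3} + v_{5}  so sig = (3; 1,1)
  P = {4,7,8}:  v_{4} + v_{7} + v_{8} = 2·v_{3} + v_{5}  so sig = (3; 1,2)
  P = {4,6,8}:  v_{4} + v_{6} + v_{8} = 2·v_{3}  so sig = (3; 2)
  P = {1,7,8}:  v_{1} + v_{7} + v_{8} = 3·v_{3} + 2·v_{5}  so sig = (3; 2,3)

Signatures (|P|; sorted positive RHS coefficients), sorted:
    (2; 1)
    (2; 1)
    (2; 1)
    (2; 1,1,1)
    (2; 1,1,1)
    (3; —)
    (3; 1)
    (3; 1)
    (3; 1)
    (3; 1)
    (3; 1,1)
    (3; 1,1)
    (3; 1,2)
    (3; 2)
    (3; 2,3)


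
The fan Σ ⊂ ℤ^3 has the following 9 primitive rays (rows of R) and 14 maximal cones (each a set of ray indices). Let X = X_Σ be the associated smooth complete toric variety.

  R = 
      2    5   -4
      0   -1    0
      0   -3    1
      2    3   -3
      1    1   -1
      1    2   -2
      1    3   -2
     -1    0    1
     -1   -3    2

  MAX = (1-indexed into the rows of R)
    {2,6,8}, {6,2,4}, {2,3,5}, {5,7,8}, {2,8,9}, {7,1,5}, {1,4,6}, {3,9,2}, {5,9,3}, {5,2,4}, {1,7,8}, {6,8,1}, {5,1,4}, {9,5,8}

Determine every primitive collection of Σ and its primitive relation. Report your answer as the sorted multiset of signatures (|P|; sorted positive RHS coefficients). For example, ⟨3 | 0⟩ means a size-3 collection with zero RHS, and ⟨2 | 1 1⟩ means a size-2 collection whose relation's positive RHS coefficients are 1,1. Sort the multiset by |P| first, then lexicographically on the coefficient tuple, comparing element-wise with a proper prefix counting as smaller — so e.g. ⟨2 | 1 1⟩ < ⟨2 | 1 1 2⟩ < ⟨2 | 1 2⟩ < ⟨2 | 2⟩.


The 18 primitive collections of Σ (r=9, n=3):

  {7,9}:  v_{7} + v_{9} = 0 ; sig = ⟨2 | 0⟩
  {1,9}:  v_{1} + v_{9} = v_{6} ; sig = ⟨2 | 1⟩
  {2,7}:  v_{2} + v_{7} = v_{6} ; sig = ⟨2 | 1⟩
  {3,8}:  v_{3} + v_{8} = v_{9} ; sig = ⟨2 | 1⟩
  {4,8}:  v_{4} + v_{8} = v_{7} ; sig = ⟨2 | 1⟩
  {5,6}:  v_{5} + v_{6} = v_{4} ; sig = ⟨2 | 1⟩
  {6,7}:  v_{6} + v_{7} = v_{1} ; sig = ⟨2 | 1⟩
  {6,9}:  v_{6} + v_{9} = v_{2} ; sig = ⟨2 | 1⟩
  {1,3}:  v_{1} + v_{3} = v_{2} + v_{4} ; sig = ⟨2 | 1 1⟩
  {3,7}:  v_{3} + v_{7} = v_{2} + v_{5} ; sig = ⟨2 | 1 1⟩
  {4,7}:  v_{4} + v_{7} = v_{1} + v_{5} ; sig = ⟨2 | 1 1⟩
  {4,9}:  v_{4} + v_{9} = v_{2} + v_{5} ; sig = ⟨2 | 1 1⟩
  {3,6}:  v_{3} + v_{6} = 2·v_{2} + v_{5} ; sig = ⟨2 | 1 2⟩
  {1,2}:  v_{1} + v_{2} = 2·v_{6} ; sig = ⟨2 | 2⟩
  {3,4}:  v_{3} + v_{4} = 2·v_{2} + 2·v_{5} ; sig = ⟨2 | 2 2⟩
  {2,5,8}:  v_{2} + v_{5} + v_{8} = 0 ; sig = ⟨3 | 0⟩
  {2,5,9}:  v_{2} + v_{5} + v_{9} = v_{3} ; sig = ⟨3 | 1⟩
  {1,5,8}:  v_{1} + v_{5} + v_{8} = 2·v_{7} ; sig = ⟨3 | 2⟩

so the primitive-relation signature multiset is
{ ⟨2 | 0⟩,  ⟨2 | 1⟩ ×7,  ⟨2 | 1 1⟩ ×4,  ⟨2 | 1 2⟩,  ⟨2 | 2⟩,  ⟨2 | 2 2⟩,  ⟨3 | 0⟩,  ⟨3 | 1⟩,  ⟨3 | 2⟩ }


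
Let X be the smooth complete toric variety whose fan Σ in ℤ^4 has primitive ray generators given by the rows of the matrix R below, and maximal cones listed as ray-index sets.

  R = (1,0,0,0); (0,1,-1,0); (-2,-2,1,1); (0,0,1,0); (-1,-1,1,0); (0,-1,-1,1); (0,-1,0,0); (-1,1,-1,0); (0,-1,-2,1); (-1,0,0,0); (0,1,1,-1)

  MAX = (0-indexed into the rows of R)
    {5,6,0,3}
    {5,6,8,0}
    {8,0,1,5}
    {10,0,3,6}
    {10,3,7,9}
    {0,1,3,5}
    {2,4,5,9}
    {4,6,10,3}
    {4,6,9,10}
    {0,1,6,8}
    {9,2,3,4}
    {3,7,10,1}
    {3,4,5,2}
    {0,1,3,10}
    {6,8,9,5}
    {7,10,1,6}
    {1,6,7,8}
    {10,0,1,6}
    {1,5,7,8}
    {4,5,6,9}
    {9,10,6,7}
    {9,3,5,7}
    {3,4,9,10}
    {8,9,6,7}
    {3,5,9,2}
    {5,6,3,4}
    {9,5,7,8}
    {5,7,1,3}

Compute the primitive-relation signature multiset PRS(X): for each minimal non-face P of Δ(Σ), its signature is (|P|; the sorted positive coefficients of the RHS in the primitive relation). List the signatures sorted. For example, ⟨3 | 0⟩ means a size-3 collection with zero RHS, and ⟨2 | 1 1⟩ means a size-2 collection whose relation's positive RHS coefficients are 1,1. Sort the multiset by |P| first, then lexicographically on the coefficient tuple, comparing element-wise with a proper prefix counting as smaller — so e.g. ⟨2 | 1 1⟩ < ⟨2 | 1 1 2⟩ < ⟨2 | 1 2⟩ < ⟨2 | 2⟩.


Δ(Σ) — 11 vertices, 22 min non-faces:

  {0,9}:  v_{0} + v_{9} = 0  →  sig = ⟨2 | 0⟩
  {5,10}:  v_{5} + v_{10} = 0  →  sig = ⟨2 | 0⟩
  {0,7}:  v_{0} + v_{7} = v_{1}  →  sig = ⟨2 | 1⟩
  {1,4}:  v_{1} + v_{4} = v_{9}  →  sig = ⟨2 | 1⟩
  {1,9}:  v_{1} + v_{9} = v_{7}  →  sig = ⟨2 | 1⟩
  {3,8}:  v_{3} + v_{8} = v_{5}  →  sig = ⟨2 | 1⟩
  {0,4}:  v_{0} + v_{4} = v_{3} + v_{6}  →  sig = ⟨2 | 1 1⟩
  {8,10}:  v_{8} + v_{10} = v_{1} + v_{6}  →  sig = ⟨2 | 1 1⟩
  {0,2}:  v_{0} + v_{2} = v_{3} + v_{4} + v_{5}  →  sig = ⟨2 | 1 1 1⟩
  {2,10}:  v_{2} + v_{10} = v_{3} + v_{4} + v_{9}  →  sig = ⟨2 | 1 1 1⟩
  {4,8}:  v_{4} + v_{8} = v_{5} + v_{6} + v_{9}  →  sig = ⟨2 | 1 1 1⟩
  {1,2}:  v_{1} + v_{2} = v_{3} + v_{5} + 2·v_{9}  →  sig = ⟨2 | 1 1 2⟩
  {2,8}:  v_{2} + v_{8} = v_{4} + 2·v_{5} + v_{9}  →  sig = ⟨2 | 1 1 2⟩
  {2,7}:  v_{2} + v_{7} = v_{3} + v_{5} + 3·v_{9}  →  sig = ⟨2 | 1 1 3⟩
  {2,6}:  v_{2} + v_{6} = 2·v_{4} + v_{5}  →  sig = ⟨2 | 1 2⟩
  {4,7}:  v_{4} + v_{7} = 2·v_{9}  →  sig = ⟨2 | 2⟩
  {1,3,6}:  v_{1} + v_{3} + v_{6} = 0  →  sig = ⟨3 | 0⟩
  {1,5,6}:  v_{1} + v_{5} + v_{6} = v_{8}  →  sig = ⟨3 | 1⟩
  {3,6,7}:  v_{3} + v_{6} + v_{7} = v_{9}  →  sig = ⟨3 | 1⟩
  {3,6,9}:  v_{3} + v_{6} + v_{9} = v_{4}  →  sig = ⟨3 | 1⟩
  {5,6,7}:  v_{5} + v_{6} + v_{7} = v_{8} + v_{9}  →  sig = ⟨3 | 1 1⟩
  {3,4,5,9}:  v_{3} + v_{4} + v_{5} + v_{9} = v_{2}  →  sig = ⟨4 | 1⟩

Signatures (|P|; sorted positive RHS coefficients), sorted:
    ⟨2 | 0⟩
    ⟨2 | 0⟩
    ⟨2 | 1⟩
    ⟨2 | 1⟩
    ⟨2 | 1⟩
    ⟨2 | 1⟩
    ⟨2 | 1 1⟩
    ⟨2 | 1 1⟩
    ⟨2 | 1 1 1⟩
    ⟨2 | 1 1 1⟩
    ⟨2 | 1 1 1⟩
    ⟨2 | 1 1 2⟩
    ⟨2 | 1 1 2⟩
    ⟨2 | 1 1 3⟩
    ⟨2 | 1 2⟩
    ⟨2 | 2⟩
    ⟨3 | 0⟩
    ⟨3 | 1⟩
    ⟨3 | 1⟩
    ⟨3 | 1⟩
    ⟨3 | 1 1⟩
    ⟨4 | 1⟩


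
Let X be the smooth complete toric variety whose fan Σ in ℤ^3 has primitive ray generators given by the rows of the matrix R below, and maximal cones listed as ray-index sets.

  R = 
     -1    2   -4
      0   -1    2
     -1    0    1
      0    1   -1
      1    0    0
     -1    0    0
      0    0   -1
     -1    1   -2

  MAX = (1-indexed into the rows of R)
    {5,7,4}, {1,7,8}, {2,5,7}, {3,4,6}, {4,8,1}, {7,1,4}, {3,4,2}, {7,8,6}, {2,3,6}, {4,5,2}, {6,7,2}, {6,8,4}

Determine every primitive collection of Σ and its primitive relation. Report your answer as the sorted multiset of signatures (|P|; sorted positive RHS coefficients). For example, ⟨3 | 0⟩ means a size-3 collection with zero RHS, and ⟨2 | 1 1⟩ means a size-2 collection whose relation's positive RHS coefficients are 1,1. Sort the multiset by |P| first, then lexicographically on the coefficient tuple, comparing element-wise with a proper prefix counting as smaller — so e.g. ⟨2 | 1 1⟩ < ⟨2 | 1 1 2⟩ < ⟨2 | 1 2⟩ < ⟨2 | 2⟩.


Primitive collections (14):

  • {5,6}:  v_{5} + v_{6} = 0  →  sig = ⟨2 | 0⟩
  • {1,2}:  v_{1} + v_{2} = v_{8}  →  sig = ⟨2 | 1⟩
  • {2,8}:  v_{2} + v_{8} = v_{6}  →  sig = ⟨2 | 1⟩
  • {3,7}:  v_{3} + v_{7} = v_{6}  →  sig = ⟨2 | 1⟩
  • {3,5}:  v_{3} + v_{5} = v_{2} + v_{4}  →  sig = ⟨2 | 1 1⟩
  • {5,8}:  v_{5} + v_{8} = v_{4} + v_{7}  →  sig = ⟨2 | 1 1⟩
  • {1,3}:  v_{1} + v_{3} = v_{4} + v_{6} + v_{8}  →  sig = ⟨2 | 1 1 1⟩
  • {3,8}:  v_{3} + v_{8} = v_{4} + 2·v_{6}  →  sig = ⟨2 | 1 2⟩
  • {1,6}:  v_{1} + v_{6} = 2·v_{8}  →  sig = ⟨2 | 2⟩
  • {1,5}:  v_{1} + v_{5} = 2·v_{4} + 2·v_{7}  →  sig = ⟨2 | 2 2⟩
  • {2,4,7}:  v_{2} + v_{4} + v_{7} = 0  →  sig = ⟨3 | 0⟩
  • {2,4,6}:  v_{2} + v_{4} + v_{6} = v_{3}  →  sig = ⟨3 | 1⟩
  • {4,6,7}:  v_{4} + v_{6} + v_{7} = v_{8}  →  sig = ⟨3 | 1⟩
  • {4,7,8}:  v_{4} + v_{7} + v_{8} = v_{1}  →  sig = ⟨3 | 1⟩

Sorted signature multiset PRS(X):
[⟨2 | 0⟩, ⟨2 | 1⟩, ⟨2 | 1⟩, ⟨2 | 1⟩, ⟨2 | 1 1⟩, ⟨2 | 1 1⟩, ⟨2 | 1 1 1⟩, ⟨2 | 1 2⟩, ⟨2 | 2⟩, ⟨2 | 2 2⟩, ⟨3 | 0⟩, ⟨3 | 1⟩, ⟨3 | 1⟩, ⟨3 | 1⟩]


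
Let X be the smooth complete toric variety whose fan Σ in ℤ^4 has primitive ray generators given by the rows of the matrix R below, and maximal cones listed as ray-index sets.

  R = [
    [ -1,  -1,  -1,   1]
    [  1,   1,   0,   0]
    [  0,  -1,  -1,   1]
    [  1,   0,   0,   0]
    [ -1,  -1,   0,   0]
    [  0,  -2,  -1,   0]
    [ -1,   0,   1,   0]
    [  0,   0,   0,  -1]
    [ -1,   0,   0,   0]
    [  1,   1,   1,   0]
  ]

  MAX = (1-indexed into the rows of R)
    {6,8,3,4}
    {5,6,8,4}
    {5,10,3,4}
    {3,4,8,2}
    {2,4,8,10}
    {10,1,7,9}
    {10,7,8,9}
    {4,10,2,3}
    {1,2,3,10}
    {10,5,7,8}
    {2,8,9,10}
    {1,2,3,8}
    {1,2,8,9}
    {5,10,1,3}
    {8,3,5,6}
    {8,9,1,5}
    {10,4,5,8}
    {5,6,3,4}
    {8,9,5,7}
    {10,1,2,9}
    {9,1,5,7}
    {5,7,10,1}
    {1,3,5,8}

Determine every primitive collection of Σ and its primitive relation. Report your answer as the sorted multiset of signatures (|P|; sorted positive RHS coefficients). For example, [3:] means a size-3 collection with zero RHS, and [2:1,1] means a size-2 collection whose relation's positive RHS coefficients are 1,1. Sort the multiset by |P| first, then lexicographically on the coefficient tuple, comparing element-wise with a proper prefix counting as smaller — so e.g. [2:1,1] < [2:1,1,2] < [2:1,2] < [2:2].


Δ(Σ) — 10 vertices, 17 min non-faces:

  P={2,5}:  v_{2} + v_{5} = 0 ; sig = [2:]
  P={4,9}:  v_{4} + v_{9} = 0 ; sig = [2:]
  P={1,4}:  v_{1} + v_{4} = v_{3} ; sig = [2:1]
  P={3,9}:  v_{3} + v_{9} = v_{1} ; sig = [2:1]
  P={2,7}:  v_{2} + v_{7} = v_{9} + v_{10} ; sig = [2:1,1]
  P={4,7}:  v_{4} + v_{7} = v_{5} + v_{10} ; sig = [2:1,1]
  P={2,6}:  v_{2} + v_{6} = v_{3} + v_{4} + v_{8} ; sig = [2:1,1,1]
  P={3,7}:  v_{3} + v_{7} = v_{1} + v_{5} + v_{10} ; sig = [2:1,1,1]
  P={6,9}:  v_{6} + v_{9} = v_{3} + v_{5} + v_{8} ; sig = [2:1,1,1]
  P={1,6}:  v_{1} + v_{6} = 2·v_{3} + v_{5} + v_{8} ; sig = [2:1,1,2]
  P={6,7}:  v_{6} + v_{7} = v_{4} + 2·v_{5} ; sig = [2:1,2]
  P={6,10}:  v_{6} + v_{10} = 2·v_{4} + v_{5} ; sig = [2:1,2]
  P={1,8,10}:  v_{1} + v_{8} + v_{10} = 0 ; sig = [3:]
  P={3,8,10}:  v_{3} + v_{8} + v_{10} = v_{4} ; sig = [3:1]
  P={5,9,10}:  v_{5} + v_{9} + v_{10} = v_{7} ; sig = [3:1]
  P={1,7,8}:  v_{1} + v_{7} + v_{8} = v_{5} + v_{9} ; sig = [3:1,1]
  P={3,4,5,8}:  v_{3} + v_{4} + v_{5} + v_{8} = v_{6} ; sig = [4:1]

Sorted signature multiset PRS(X):
    |P|=2: 12 collections, coeffs (), (), (1), (1), (1,1), (1,1), (1,1,1), (1,1,1), (1,1,1), (1,1,2), (1,2), (1,2)
    |P|=3: 4 collections, coeffs (), (1), (1), (1,1)
    |P|=4: 1 collection, coeffs (1)


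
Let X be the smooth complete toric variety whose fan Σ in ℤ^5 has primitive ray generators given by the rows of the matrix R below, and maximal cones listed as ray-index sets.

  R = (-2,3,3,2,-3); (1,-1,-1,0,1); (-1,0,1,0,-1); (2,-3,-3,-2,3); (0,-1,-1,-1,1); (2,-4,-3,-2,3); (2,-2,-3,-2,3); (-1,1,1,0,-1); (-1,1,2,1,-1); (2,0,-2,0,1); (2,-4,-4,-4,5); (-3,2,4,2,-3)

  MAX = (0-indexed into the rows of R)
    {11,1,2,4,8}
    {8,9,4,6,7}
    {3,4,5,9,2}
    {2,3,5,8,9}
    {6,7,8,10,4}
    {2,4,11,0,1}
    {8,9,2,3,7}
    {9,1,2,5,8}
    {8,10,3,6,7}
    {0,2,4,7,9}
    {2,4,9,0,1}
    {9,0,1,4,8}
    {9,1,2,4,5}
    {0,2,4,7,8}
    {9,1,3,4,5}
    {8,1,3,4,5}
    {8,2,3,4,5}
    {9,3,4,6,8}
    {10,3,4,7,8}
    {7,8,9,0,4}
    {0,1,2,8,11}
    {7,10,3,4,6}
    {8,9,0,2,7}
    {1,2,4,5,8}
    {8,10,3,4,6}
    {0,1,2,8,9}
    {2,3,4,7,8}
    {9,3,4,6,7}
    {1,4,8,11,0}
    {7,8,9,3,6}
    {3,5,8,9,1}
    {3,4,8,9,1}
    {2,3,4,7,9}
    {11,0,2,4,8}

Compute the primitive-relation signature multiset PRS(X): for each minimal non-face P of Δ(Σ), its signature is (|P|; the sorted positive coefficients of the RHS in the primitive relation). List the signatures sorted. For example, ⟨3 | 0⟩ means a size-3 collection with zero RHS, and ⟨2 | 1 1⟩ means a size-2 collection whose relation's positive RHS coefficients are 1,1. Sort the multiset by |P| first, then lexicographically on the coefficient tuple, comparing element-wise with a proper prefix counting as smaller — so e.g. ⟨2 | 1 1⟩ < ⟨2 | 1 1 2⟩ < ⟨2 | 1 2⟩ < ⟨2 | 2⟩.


Σ has 25 primitive collections:

  P={0,3}:  v_{0} + v_{3} = 0  ⇒ sig = ⟨2 | 0⟩
  P={1,7}:  v_{1} + v_{7} = 0  ⇒ sig = ⟨2 | 0⟩
  P={0,5}:  v_{0} + v_{5} = v_{1} + v_{2}  ⇒ sig = ⟨2 | 1 1⟩
  P={2,6}:  v_{2} + v_{6} = v_{3} + v_{7}  ⇒ sig = ⟨2 | 1 1⟩
  P={5,7}:  v_{5} + v_{7} = v_{2} + v_{3}  ⇒ sig = ⟨2 | 1 1⟩
  P={6,11}:  v_{6} + v_{11} = v_{4} + v_{8}  ⇒ sig = ⟨2 | 1 1⟩
  P={9,11}:  v_{9} + v_{11} = v_{0} + v_{1}  ⇒ sig = ⟨2 | 1 1⟩
  P={0,6}:  v_{0} + v_{6} = v_{4} + v_{7} + v_{8} + v_{9}  ⇒ sig = ⟨2 | 1 1 1 1⟩
  P={0,10}:  v_{0} + v_{10} = v_{4} + v_{6} + v_{7} + v_{8}  ⇒ sig = ⟨2 | 1 1 1 1⟩
  P={1,6}:  v_{1} + v_{6} = v_{3} + v_{4} + v_{8} + v_{9}  ⇒ sig = ⟨2 | 1 1 1 1⟩
  P={1,10}:  v_{1} + v_{10} = v_{3} + v_{4} + v_{6} + v_{8}  ⇒ sig = ⟨2 | 1 1 1 1⟩
  P={3,11}:  v_{3} + v_{11} = v_{1} + v_{2} + v_{4} + v_{8}  ⇒ sig = ⟨2 | 1 1 1 1⟩
  P={7,11}:  v_{7} + v_{11} = v_{0} + v_{2} + v_{4} + v_{8}  ⇒ sig = ⟨2 | 1 1 1 1⟩
  P={5,10}:  v_{5} + v_{10} = 3·v_{3} + v_{4} + v_{7} + v_{8}  ⇒ sig = ⟨2 | 1 1 1 3⟩
  P={2,10}:  v_{2} + v_{10} = 2·v_{3} + v_{4} + 2·v_{7} + v_{8}  ⇒ sig = ⟨2 | 1 1 2 2⟩
  P={5,11}:  v_{5} + v_{11} = 2·v_{1} + 2·v_{2} + v_{4} + v_{8}  ⇒ sig = ⟨2 | 1 1 2 2⟩
  P={10,11}:  v_{10} + v_{11} = v_{3} + 2·v_{4} + v_{7} + 2·v_{8}  ⇒ sig = ⟨2 | 1 1 2 2⟩
  P={5,6}:  v_{5} + v_{6} = 2·v_{3}  ⇒ sig = ⟨2 | 2⟩
  P={9,10}:  v_{9} + v_{10} = 2·v_{6}  ⇒ sig = ⟨2 | 2⟩
  P={1,2,3}:  v_{1} + v_{2} + v_{3} = v_{5}  ⇒ sig = ⟨3 | 1⟩
  P={2,4,8,9}:  v_{2} + v_{4} + v_{8} + v_{9} = 0  ⇒ sig = ⟨4 | 0⟩
  P={4,5,8,9}:  v_{4} + v_{5} + v_{8} + v_{9} = v_{1} + v_{3}  ⇒ sig = ⟨4 | 1 1⟩
  P={0,1,2,4,8}:  v_{0} + v_{1} + v_{2} + v_{4} + v_{8} = v_{11}  ⇒ sig = ⟨5 | 1⟩
  P={3,4,6,7,8}:  v_{3} + v_{4} + v_{6} + v_{7} + v_{8} = v_{10}  ⇒ sig = ⟨5 | 1⟩
  P={3,4,7,8,9}:  v_{3} + v_{4} + v_{7} + v_{8} + v_{9} = v_{6}  ⇒ sig = ⟨5 | 1⟩

Signatures (|P|; sorted positive RHS coefficients), sorted:
{ ⟨2 | 0⟩ ×2,  ⟨2 | 1 1⟩ ×5,  ⟨2 | 1 1 1 1⟩ ×6,  ⟨2 | 1 1 1 3⟩,  ⟨2 | 1 1 2 2⟩ ×3,  ⟨2 | 2⟩ ×2,  ⟨3 | 1⟩,  ⟨4 | 0⟩,  ⟨4 | 1 1⟩,  ⟨5 | 1⟩ ×3 }


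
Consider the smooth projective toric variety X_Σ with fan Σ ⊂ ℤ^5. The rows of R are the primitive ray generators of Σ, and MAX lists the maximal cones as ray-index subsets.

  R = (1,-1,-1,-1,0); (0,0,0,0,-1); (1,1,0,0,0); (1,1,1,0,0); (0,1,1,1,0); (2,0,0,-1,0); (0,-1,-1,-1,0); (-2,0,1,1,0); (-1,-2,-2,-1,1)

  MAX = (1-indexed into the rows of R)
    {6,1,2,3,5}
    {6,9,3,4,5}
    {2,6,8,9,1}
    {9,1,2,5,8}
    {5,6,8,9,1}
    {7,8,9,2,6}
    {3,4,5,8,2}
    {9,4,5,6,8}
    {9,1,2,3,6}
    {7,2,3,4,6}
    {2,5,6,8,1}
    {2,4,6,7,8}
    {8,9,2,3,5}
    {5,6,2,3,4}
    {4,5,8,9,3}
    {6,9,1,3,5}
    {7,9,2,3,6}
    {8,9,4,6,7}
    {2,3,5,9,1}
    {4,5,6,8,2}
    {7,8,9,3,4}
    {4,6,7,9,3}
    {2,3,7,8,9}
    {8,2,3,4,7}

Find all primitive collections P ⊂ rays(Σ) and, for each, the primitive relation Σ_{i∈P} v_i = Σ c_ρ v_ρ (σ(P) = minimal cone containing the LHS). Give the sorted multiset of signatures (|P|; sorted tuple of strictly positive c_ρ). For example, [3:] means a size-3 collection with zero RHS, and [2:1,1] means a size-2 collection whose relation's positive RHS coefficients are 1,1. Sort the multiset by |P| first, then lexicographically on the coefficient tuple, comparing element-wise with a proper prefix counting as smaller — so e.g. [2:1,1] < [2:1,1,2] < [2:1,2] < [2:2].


7 minimal non-faces of Δ(Σ) (on 9 rays):

  P={5,7}:  v_{5} + v_{7} = 0  ⇒ sig = [2:]
  P={1,4}:  v_{1} + v_{4} = v_{6}  ⇒ sig = [2:1]
  P={1,7}:  v_{1} + v_{7} = v_{2} + v_{6} + v_{9}  ⇒ sig = [2:1,1,1]
  P={1,3,8}:  v_{1} + v_{3} + v_{8} = 0  ⇒ sig = [3:]
  P={2,4,9}:  v_{2} + v_{4} + v_{9} = v_{7}  ⇒ sig = [3:1]
  P={3,6,8}:  v_{3} + v_{6} + v_{8} = v_{4}  ⇒ sig = [3:1]
  P={2,5,6,9}:  v_{2} + v_{5} + v_{6} + v_{9} = v_{1}  ⇒ sig = [4:1]

Sorted signature multiset PRS(X):
    |P|=2: 3 collections, coeffs (), (1), (1,1,1)
    |P|=3: 3 collections, coeffs (), (1), (1)
    |P|=4: 1 collection, coeffs (1)


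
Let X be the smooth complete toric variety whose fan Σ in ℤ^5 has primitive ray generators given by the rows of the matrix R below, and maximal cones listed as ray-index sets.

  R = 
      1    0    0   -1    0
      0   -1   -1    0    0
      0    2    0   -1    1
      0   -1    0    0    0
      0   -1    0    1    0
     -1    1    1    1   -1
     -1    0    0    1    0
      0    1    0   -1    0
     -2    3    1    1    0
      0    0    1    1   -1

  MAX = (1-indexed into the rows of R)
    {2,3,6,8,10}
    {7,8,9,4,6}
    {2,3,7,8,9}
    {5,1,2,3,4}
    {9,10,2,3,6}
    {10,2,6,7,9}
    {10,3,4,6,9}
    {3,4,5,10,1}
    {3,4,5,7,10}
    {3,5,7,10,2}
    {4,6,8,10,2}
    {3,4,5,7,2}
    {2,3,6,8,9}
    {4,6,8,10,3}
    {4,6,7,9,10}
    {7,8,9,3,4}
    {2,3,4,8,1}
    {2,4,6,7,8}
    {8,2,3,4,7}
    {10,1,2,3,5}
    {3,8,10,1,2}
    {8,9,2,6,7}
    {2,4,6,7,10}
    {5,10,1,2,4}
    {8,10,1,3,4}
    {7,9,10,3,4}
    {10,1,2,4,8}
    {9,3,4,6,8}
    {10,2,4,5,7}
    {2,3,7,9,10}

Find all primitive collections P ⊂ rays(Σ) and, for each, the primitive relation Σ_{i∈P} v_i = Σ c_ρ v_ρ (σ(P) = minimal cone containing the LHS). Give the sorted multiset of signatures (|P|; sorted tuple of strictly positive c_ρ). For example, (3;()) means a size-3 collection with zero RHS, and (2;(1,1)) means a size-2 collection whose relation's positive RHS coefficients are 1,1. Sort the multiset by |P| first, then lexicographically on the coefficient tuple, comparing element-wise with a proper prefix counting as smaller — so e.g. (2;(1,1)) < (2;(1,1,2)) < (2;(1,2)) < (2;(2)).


|primitive collections| = 12. Relations:

  P = {1,7}:  v_{1} + v_{7} = 0  so sig = (2;())
  P = {5,8}:  v_{5} + v_{8} = 0  so sig = (2;())
  P = {1,6}:  v_{1} + v_{6} = v_{8} + v_{10}  so sig = (2;(1,1))
  P = {1,9}:  v_{1} + v_{9} = v_{3} + v_{6}  so sig = (2;(1,1))
  P = {5,6}:  v_{5} + v_{6} = v_{7} + v_{10}  so sig = (2;(1,1))
  P = {5,9}:  v_{5} + v_{9} = v_{3} + 2·v_{7} + v_{10}  so sig = (2;(1,1,2))
  P = {3,6,7}:  v_{3} + v_{6} + v_{7} = v_{9}  so sig = (3;(1))
  P = {7,8,10}:  v_{7} + v_{8} + v_{10} = v_{6}  so sig = (3;(1))
  P = {2,4,9}:  v_{2} + v_{4} + v_{9} = 2·v_{7} + v_{8}  so sig = (3;(1,2))
  P = {8,9,10}:  v_{8} + v_{9} + v_{10} = v_{3} + 2·v_{6}  so sig = (3;(1,2))
  P = {2,3,4,10}:  v_{2} + v_{3} + v_{4} + v_{10} = 0  so sig = (4;())
  P = {2,3,4,6}:  v_{2} + v_{3} + v_{4} + v_{6} = v_{7} + v_{8}  so sig = (4;(1,1))

Hence PRS(X_Σ) =
    |P|=2: 6 collections, coeffs (), (), (1,1), (1,1), (1,1), (1,1,2)
    |P|=3: 4 collections, coeffs (1), (1), (1,2), (1,2)
    |P|=4: 2 collections, coeffs (), (1,1)
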